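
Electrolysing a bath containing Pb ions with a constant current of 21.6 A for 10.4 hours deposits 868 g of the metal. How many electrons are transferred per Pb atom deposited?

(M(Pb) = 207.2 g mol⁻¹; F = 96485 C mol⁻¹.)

Q = I·t = 21.60 A × 37440 s = 808700 C, so n(e⁻) = 808700/96485 = 8.382 mol.
n(Pb) deposited = 868 / 207.2 = 4.189 mol.
Electrons per atom = n(e⁻)/n(Pb) = 8.382 / 4.189 = 2.00 ≈ 2, so the ion is Pb²⁺.

2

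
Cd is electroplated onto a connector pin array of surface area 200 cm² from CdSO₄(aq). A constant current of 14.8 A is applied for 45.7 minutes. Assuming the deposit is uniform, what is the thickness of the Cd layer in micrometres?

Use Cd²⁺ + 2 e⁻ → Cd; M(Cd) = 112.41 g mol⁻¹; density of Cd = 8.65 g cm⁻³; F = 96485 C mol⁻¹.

Q = I·t = 14.80 × 2742.0 = 40580 C; n(e⁻) = 0.4206 mol.
n(Cd) = n(e⁻)/2 = 0.2103 mol, so m = 0.2103 × 112.41 = 23.64 g.
Volume = m/ρ = 23.64 / 8.65 = 2.733 cm³.
Thickness = V/A = 2.733 / 200 = 0.0137 cm = 137 μm.

137 μm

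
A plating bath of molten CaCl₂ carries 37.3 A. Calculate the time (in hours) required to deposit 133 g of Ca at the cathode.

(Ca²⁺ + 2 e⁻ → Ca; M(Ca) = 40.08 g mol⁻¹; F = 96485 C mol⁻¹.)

n(Ca) = m/M = 133 / 40.08 = 3.318 mol.
Each Ca atom requires 2 electrons, so n(e⁻) = 2 × 3.318 = 6.637 mol.
Q = n(e⁻)·F = 6.637 × 96485 = 640300 C.
t = Q/I = 640300 / 37.30 A = 17170 s = 4.77 h.

4.77 h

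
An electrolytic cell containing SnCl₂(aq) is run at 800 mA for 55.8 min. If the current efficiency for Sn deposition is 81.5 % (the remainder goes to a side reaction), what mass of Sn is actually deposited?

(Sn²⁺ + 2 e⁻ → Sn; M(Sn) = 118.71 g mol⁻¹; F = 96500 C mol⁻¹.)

Q = I·t = 0.8000 × 3348.0 = 2678 C.
n(e⁻) = 2678/96500 = 0.02776 mol; theoretically n(Sn) = 0.02776/2 = 0.01388 mol, m_theo = 1.647 g.
At 81.5 % efficiency, m_actual = 0.815 × 1.647 = 1.34 g.

1.34 g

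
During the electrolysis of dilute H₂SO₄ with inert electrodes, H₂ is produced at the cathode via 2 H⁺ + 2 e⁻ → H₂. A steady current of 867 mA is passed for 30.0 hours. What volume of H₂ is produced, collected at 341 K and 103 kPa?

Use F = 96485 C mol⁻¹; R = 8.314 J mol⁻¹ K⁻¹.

Q = I·t = 0.8670 A × 108000 s = 93640 C.
n(e⁻) = Q/F = 93640 / 96485 = 0.9705 mol.
2 electrons are transferred per H₂ molecule, so n(H₂) = 0.9705 / 2 = 0.4852 mol.
V = nRT/P = (0.4852 × 8.314 × 341) / (103 × 10³ Pa) = 0.0134 m³ = 13.4 L.

13.4 L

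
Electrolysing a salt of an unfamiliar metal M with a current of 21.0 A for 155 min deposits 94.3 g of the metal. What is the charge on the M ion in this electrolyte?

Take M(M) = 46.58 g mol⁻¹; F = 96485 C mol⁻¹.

Q = I·t = 21.00 A × 9300.0 s = 195300 C, so n(e⁻) = 195300/96485 = 2.024 mol.
n(M) deposited = 94.3 / 46.58 = 2.024 mol.
Electrons per atom = n(e⁻)/n(M) = 2.024 / 2.024 = 1.00 ≈ 1, so the ion is M⁺.

+1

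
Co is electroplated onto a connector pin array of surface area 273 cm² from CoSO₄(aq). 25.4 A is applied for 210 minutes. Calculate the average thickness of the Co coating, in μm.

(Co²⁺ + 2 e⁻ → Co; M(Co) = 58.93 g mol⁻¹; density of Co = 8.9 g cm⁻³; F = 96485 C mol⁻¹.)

402 μm

Q = I·t = 25.40 × 12600 = 320000 C; n(e⁻) = 3.317 mol.
n(Co) = n(e⁻)/2 = 1.658 mol, so m = 1.658 × 58.93 = 97.74 g.
Volume = m/ρ = 97.74 / 8.9 = 10.98 cm³.
Thickness = V/A = 10.98 / 273 = 0.0402 cm = 402 μm.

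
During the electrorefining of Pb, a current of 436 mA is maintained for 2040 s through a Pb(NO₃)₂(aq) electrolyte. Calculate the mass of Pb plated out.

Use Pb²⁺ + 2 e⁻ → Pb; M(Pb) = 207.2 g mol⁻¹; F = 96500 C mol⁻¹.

Q = I·t = 0.4360 A × 2040.0 s = 889.4 C.
n(e⁻) = Q/F = 889.4 / 96500 = 0.009217 mol.
Pb²⁺ + 2 e⁻ → Pb, so n(Pb) = n(e⁻)/2 = 0.004608 mol.
m = n·M = 0.004608 × 207.2 = 0.955 g.

0.955 g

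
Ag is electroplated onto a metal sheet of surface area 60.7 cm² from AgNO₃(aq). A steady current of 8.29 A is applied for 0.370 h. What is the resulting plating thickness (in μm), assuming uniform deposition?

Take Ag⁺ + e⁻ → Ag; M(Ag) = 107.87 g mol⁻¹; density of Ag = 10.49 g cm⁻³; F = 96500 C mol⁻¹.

Q = I·t = 8.290 × 1332.0 = 11040 C; n(e⁻) = 0.1144 mol.
n(Ag) = n(e⁻)/1 = 0.1144 mol, so m = 0.1144 × 107.87 = 12.34 g.
Volume = m/ρ = 12.34 / 10.49 = 1.177 cm³.
Thickness = V/A = 1.177 / 60.7 = 0.0194 cm = 194 μm.

194 μm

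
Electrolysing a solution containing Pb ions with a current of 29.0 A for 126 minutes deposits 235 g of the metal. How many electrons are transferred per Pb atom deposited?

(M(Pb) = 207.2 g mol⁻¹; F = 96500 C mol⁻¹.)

2

Q = I·t = 29.00 A × 7560.0 s = 219200 C, so n(e⁻) = 219200/96500 = 2.272 mol.
n(Pb) deposited = 235 / 207.2 = 1.134 mol.
Electrons per atom = n(e⁻)/n(Pb) = 2.272 / 1.134 = 2.00 ≈ 2, so the ion is Pb²⁺.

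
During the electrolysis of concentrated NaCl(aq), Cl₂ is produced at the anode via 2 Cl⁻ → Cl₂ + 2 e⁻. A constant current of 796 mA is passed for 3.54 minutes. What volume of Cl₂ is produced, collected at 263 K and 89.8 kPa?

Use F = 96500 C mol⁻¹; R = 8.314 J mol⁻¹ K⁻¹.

Q = I·t = 0.7960 A × 212.40 s = 169.1 C.
n(e⁻) = Q/F = 169.1 / 96500 = 0.001752 mol.
2 electrons are transferred per Cl₂ molecule, so n(Cl₂) = 0.001752 / 2 = 0.0008760 mol.
V = nRT/P = (0.0008760 × 8.314 × 263) / (89.8 × 10³ Pa) = 2.13 × 10⁻⁵ m³ = 0.0213 L.

0.0213 L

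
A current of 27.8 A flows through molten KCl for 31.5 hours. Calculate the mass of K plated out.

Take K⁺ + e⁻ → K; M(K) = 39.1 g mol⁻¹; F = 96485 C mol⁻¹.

Q = I·t = 27.80 A × 113400 s = 3153000 C.
n(e⁻) = Q/F = 3153000 / 96485 = 32.67 mol.
K⁺ + e⁻ → K, so n(K) = n(e⁻)/1 = 32.67 mol.
m = n·M = 32.67 × 39.1 = 1280 g.

1280 g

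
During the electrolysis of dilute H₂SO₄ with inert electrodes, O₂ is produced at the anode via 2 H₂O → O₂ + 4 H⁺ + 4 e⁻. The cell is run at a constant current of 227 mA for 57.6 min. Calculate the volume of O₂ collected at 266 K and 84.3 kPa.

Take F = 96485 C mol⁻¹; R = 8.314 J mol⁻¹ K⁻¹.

Q = I·t = 0.2270 A × 3456.0 s = 784.5 C.
n(e⁻) = Q/F = 784.5 / 96485 = 0.008131 mol.
4 electrons are transferred per O₂ molecule, so n(O₂) = 0.008131 / 4 = 0.002033 mol.
V = nRT/P = (0.002033 × 8.314 × 266) / (84.3 × 10³ Pa) = 5.33 × 10⁻⁵ m³ = 0.0533 L.

0.0533 L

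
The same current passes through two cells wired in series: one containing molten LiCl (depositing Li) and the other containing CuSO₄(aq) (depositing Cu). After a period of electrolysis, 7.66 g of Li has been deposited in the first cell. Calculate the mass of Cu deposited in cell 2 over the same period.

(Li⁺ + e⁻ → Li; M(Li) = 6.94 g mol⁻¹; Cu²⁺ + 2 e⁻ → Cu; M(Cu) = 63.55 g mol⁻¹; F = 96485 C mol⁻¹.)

35.1 g

n(Li) = 7.66 / 6.94 = 1.104 mol.
Since Li⁺ + e⁻ → Li, n(e⁻) passed = 1 × 1.104 = 1.104 mol.
Cells in series carry the same charge, so the same 1.104 mol of electrons passes through cell 2.
Cu²⁺ + 2 e⁻ → Cu, so n(Cu) = 1.104 / 2 = 0.5519 mol.
m(Cu) = 0.5519 × 63.55 = 35.1 g.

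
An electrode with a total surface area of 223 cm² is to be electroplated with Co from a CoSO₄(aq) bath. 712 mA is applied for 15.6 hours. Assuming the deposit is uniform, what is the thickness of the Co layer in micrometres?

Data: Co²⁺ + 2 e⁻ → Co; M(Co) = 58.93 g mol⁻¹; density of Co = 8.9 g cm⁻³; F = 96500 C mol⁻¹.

Q = I·t = 0.7120 × 56160 = 39990 C; n(e⁻) = 0.4144 mol.
n(Co) = n(e⁻)/2 = 0.2072 mol, so m = 0.2072 × 58.93 = 12.21 g.
Volume = m/ρ = 12.21 / 8.9 = 1.372 cm³.
Thickness = V/A = 1.372 / 223 = 0.00615 cm = 61.5 μm.

61.5 μm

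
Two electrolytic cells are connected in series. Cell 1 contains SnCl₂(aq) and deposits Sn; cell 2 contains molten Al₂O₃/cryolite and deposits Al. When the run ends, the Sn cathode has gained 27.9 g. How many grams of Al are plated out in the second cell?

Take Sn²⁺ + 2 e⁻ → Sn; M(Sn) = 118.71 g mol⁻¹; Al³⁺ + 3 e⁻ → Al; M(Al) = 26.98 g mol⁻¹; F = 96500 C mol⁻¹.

n(Sn) = 27.9 / 118.71 = 0.2350 mol.
Since Sn²⁺ + 2 e⁻ → Sn, n(e⁻) passed = 2 × 0.2350 = 0.4701 mol.
Cells in series carry the same charge, so the same 0.4701 mol of electrons passes through cell 2.
Al³⁺ + 3 e⁻ → Al, so n(Al) = 0.4701 / 3 = 0.1567 mol.
m(Al) = 0.1567 × 26.98 = 4.23 g.

4.23 g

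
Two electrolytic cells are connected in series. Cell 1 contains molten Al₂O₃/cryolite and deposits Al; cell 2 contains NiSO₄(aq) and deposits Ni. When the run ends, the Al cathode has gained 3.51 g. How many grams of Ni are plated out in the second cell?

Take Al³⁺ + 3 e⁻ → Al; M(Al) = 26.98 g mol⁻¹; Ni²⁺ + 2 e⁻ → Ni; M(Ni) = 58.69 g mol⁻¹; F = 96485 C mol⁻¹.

11.5 g

n(Al) = 3.51 / 26.98 = 0.1301 mol.
Since Al³⁺ + 3 e⁻ → Al, n(e⁻) passed = 3 × 0.1301 = 0.3903 mol.
Cells in series carry the same charge, so the same 0.3903 mol of electrons passes through cell 2.
Ni²⁺ + 2 e⁻ → Ni, so n(Ni) = 0.3903 / 2 = 0.1951 mol.
m(Ni) = 0.1951 × 58.69 = 11.5 g.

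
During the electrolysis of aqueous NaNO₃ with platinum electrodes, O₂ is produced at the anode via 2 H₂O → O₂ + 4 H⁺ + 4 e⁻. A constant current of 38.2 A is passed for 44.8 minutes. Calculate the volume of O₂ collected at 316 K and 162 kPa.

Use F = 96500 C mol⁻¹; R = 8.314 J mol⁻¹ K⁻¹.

Q = I·t = 38.20 A × 2688.0 s = 102700 C.
n(e⁻) = Q/F = 102700 / 96500 = 1.064 mol.
4 electrons are transferred per O₂ molecule, so n(O₂) = 1.064 / 4 = 0.2660 mol.
V = nRT/P = (0.2660 × 8.314 × 316) / (162 × 10³ Pa) = 0.00431 m³ = 4.31 L.

4.31 L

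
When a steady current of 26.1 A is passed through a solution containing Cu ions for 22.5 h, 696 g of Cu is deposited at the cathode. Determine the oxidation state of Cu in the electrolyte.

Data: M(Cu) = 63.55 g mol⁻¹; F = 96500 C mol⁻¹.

+2

Q = I·t = 26.10 A × 81000 s = 2114000 C, so n(e⁻) = 2114000/96500 = 21.91 mol.
n(Cu) deposited = 696 / 63.55 = 10.95 mol.
Electrons per atom = n(e⁻)/n(Cu) = 21.91 / 10.95 = 2.00 ≈ 2, so the ion is Cu²⁺.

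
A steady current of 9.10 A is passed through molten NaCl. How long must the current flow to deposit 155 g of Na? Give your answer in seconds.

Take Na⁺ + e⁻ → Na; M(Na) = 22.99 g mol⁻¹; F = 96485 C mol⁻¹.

71500 s

n(Na) = m/M = 155 / 22.99 = 6.742 mol.
Each Na atom requires 1 electron, so n(e⁻) = 1 × 6.742 = 6.742 mol.
Q = n(e⁻)·F = 6.742 × 96485 = 650500 C.
t = Q/I = 650500 / 9.100 A = 71480 s.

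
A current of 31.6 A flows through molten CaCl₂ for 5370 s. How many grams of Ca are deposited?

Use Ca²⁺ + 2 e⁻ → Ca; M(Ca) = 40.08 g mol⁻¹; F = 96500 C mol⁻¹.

35.2 g

Q = I·t = 31.60 A × 5370.0 s = 169700 C.
n(e⁻) = Q/F = 169700 / 96500 = 1.758 mol.
Ca²⁺ + 2 e⁻ → Ca, so n(Ca) = n(e⁻)/2 = 0.8792 mol.
m = n·M = 0.8792 × 40.08 = 35.2 g.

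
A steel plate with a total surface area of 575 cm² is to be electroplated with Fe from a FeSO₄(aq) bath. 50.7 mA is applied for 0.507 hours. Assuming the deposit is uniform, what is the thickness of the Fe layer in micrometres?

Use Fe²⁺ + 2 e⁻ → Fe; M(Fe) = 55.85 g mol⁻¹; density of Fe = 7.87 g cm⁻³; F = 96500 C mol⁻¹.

Q = I·t = 0.05070 × 1825.2 = 92.54 C; n(e⁻) = 0.0009589 mol.
n(Fe) = n(e⁻)/2 = 0.0004795 mol, so m = 0.0004795 × 55.85 = 0.02678 g.
Volume = m/ρ = 0.02678 / 7.87 = 0.003403 cm³.
Thickness = V/A = 0.003403 / 575 = 5.92 × 10⁻⁶ cm = 0.0592 μm.

0.0592 μm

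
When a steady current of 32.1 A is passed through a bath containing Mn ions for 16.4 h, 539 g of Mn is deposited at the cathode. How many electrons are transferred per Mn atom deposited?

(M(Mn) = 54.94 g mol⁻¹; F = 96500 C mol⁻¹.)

Q = I·t = 32.10 A × 59040 s = 1895000 C, so n(e⁻) = 1895000/96500 = 19.64 mol.
n(Mn) deposited = 539 / 54.94 = 9.811 mol.
Electrons per atom = n(e⁻)/n(Mn) = 19.64 / 9.811 = 2.00 ≈ 2, so the ion is Mn²⁺.

2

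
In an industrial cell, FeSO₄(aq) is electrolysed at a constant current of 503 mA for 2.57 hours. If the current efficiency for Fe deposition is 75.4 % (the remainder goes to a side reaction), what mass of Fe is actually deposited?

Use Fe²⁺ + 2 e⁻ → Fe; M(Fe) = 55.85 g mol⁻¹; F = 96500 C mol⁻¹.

1.02 g

Q = I·t = 0.5030 × 9252.0 = 4654 C.
n(e⁻) = 4654/96500 = 0.04823 mol; theoretically n(Fe) = 0.04823/2 = 0.02411 mol, m_theo = 1.347 g.
At 75.4 % efficiency, m_actual = 0.754 × 1.347 = 1.02 g.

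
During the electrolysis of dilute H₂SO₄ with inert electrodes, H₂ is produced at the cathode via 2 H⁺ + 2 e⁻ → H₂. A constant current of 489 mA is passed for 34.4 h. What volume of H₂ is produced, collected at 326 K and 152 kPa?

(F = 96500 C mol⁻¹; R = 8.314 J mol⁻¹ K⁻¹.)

Q = I·t = 0.4890 A × 123840 s = 60560 C.
n(e⁻) = Q/F = 60560 / 96500 = 0.6275 mol.
2 electrons are transferred per H₂ molecule, so n(H₂) = 0.6275 / 2 = 0.3138 mol.
V = nRT/P = (0.3138 × 8.314 × 326) / (152 × 10³ Pa) = 0.00559 m³ = 5.59 L.

5.59 L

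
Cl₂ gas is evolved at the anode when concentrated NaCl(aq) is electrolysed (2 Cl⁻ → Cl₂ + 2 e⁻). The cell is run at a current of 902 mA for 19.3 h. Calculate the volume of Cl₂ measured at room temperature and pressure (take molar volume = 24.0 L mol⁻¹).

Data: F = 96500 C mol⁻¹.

7.79 L

Q = I·t = 0.9020 A × 69480 s = 62670 C.
n(e⁻) = Q/F = 62670 / 96500 = 0.6494 mol.
2 electrons are transferred per Cl₂ molecule, so n(Cl₂) = 0.6494 / 2 = 0.3247 mol.
V = n × V_m = 0.3247 × 24.0 = 7.79 L.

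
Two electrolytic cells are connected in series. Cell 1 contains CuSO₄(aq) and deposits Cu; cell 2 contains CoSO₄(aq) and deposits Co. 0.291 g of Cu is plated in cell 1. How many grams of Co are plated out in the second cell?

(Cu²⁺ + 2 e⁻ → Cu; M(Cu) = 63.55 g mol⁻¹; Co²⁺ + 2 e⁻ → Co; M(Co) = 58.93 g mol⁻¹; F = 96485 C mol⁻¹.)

0.270 g

n(Cu) = 0.291 / 63.55 = 0.004579 mol.
Since Cu²⁺ + 2 e⁻ → Cu, n(e⁻) passed = 2 × 0.004579 = 0.009158 mol.
Cells in series carry the same charge, so the same 0.009158 mol of electrons passes through cell 2.
Co²⁺ + 2 e⁻ → Co, so n(Co) = 0.009158 / 2 = 0.004579 mol.
m(Co) = 0.004579 × 58.93 = 0.270 g.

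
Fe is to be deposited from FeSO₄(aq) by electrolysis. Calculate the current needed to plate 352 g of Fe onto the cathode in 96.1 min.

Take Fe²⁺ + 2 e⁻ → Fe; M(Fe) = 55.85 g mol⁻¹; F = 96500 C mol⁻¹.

211 A

n(Fe) = 352 / 55.85 = 6.303 mol.
n(e⁻) = 2 × 6.303 = 12.61 mol.
Q = n(e⁻)·F = 12.61 × 96500 = 1216000 C.
I = Q/t = 1216000 / 5766.0 s = 211 A.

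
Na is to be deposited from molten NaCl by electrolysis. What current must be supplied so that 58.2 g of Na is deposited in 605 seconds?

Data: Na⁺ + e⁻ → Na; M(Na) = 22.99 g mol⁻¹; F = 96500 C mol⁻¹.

n(Na) = 58.2 / 22.99 = 2.532 mol.
n(e⁻) = 1 × 2.532 = 2.532 mol.
Q = n(e⁻)·F = 2.532 × 96500 = 244300 C.
I = Q/t = 244300 / 605.00 s = 404 A.

404 A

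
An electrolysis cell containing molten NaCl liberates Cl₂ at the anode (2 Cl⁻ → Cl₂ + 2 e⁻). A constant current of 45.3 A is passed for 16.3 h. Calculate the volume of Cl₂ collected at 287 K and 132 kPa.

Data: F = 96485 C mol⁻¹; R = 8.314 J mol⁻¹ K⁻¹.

249 L

Q = I·t = 45.30 A × 58680 s = 2658000 C.
n(e⁻) = Q/F = 2658000 / 96485 = 27.55 mol.
2 electrons are transferred per Cl₂ molecule, so n(Cl₂) = 27.55 / 2 = 13.78 mol.
V = nRT/P = (13.78 × 8.314 × 287) / (132 × 10³ Pa) = 0.249 m³ = 249 L.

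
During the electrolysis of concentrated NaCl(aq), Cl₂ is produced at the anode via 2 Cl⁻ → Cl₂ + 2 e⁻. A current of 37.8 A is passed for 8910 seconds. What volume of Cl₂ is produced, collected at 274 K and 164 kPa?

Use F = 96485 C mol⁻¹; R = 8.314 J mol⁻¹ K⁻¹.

24.2 L

Q = I·t = 37.80 A × 8910.0 s = 336800 C.
n(e⁻) = Q/F = 336800 / 96485 = 3.491 mol.
2 electrons are transferred per Cl₂ molecule, so n(Cl₂) = 3.491 / 2 = 1.745 mol.
V = nRT/P = (1.745 × 8.314 × 274) / (164 × 10³ Pa) = 0.0242 m³ = 24.2 L.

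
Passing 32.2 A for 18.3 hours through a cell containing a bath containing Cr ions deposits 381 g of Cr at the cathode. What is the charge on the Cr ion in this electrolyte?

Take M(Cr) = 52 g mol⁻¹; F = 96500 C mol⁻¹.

Q = I·t = 32.20 A × 65880 s = 2121000 C, so n(e⁻) = 2121000/96500 = 21.98 mol.
n(Cr) deposited = 381 / 52 = 7.327 mol.
Electrons per atom = n(e⁻)/n(Cr) = 21.98 / 7.327 = 3.00 ≈ 3, so the ion is Cr³⁺.

+3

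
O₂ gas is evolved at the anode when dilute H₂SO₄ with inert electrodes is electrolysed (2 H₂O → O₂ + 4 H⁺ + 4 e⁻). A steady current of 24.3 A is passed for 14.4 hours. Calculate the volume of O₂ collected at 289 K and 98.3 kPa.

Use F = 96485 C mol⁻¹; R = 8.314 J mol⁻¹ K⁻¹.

79.8 L

Q = I·t = 24.30 A × 51840 s = 1260000 C.
n(e⁻) = Q/F = 1260000 / 96485 = 13.06 mol.
4 electrons are transferred per O₂ molecule, so n(O₂) = 13.06 / 4 = 3.264 mol.
V = nRT/P = (3.264 × 8.314 × 289) / (98.3 × 10³ Pa) = 0.0798 m³ = 79.8 L.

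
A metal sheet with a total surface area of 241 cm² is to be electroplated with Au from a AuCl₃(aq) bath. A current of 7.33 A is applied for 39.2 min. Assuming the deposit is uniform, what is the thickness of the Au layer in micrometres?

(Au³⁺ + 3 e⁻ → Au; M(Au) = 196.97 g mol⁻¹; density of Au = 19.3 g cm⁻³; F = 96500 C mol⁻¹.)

Q = I·t = 7.330 × 2352.0 = 17240 C; n(e⁻) = 0.1787 mol.
n(Au) = n(e⁻)/3 = 0.05955 mol, so m = 0.05955 × 196.97 = 11.73 g.
Volume = m/ρ = 11.73 / 19.3 = 0.6078 cm³.
Thickness = V/A = 0.6078 / 241 = 0.00252 cm = 25.2 μm.

25.2 μm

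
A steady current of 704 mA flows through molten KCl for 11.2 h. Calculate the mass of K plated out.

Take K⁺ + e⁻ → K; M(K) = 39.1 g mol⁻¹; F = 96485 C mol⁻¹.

11.5 g

Q = I·t = 0.7040 A × 40320 s = 28390 C.
n(e⁻) = Q/F = 28390 / 96485 = 0.2942 mol.
K⁺ + e⁻ → K, so n(K) = n(e⁻)/1 = 0.2942 mol.
m = n·M = 0.2942 × 39.1 = 11.5 g.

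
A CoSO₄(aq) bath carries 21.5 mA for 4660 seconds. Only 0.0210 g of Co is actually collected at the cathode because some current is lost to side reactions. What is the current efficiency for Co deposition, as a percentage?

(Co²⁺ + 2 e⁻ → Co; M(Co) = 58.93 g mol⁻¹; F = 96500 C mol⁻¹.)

68.6 %

Q = I·t = 0.02150 × 4660.0 = 100.2 C; n(e⁻) = 100.2/96500 = 0.001038 mol.
Theoretical n(Co) = n(e⁻)/2 = 0.0005191 mol, i.e. m_theo = 0.0005191 × 58.93 = 0.03059 g.
Efficiency = m_actual / m_theo = 0.0210 / 0.03059 = 68.6 %.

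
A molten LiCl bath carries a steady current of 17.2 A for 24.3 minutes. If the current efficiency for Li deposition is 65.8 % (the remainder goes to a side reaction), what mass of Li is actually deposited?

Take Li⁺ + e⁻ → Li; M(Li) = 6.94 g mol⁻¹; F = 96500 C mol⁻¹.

1.19 g

Q = I·t = 17.20 × 1458.0 = 25080 C.
n(e⁻) = 25080/96500 = 0.2599 mol; theoretically n(Li) = 0.2599/1 = 0.2599 mol, m_theo = 1.804 g.
At 65.8 % efficiency, m_actual = 0.658 × 1.804 = 1.19 g.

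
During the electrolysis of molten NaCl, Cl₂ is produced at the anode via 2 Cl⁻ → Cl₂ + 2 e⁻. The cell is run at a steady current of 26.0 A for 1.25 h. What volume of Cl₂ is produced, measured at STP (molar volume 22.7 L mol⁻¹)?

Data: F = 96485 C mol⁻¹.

Q = I·t = 26.00 A × 4500.0 s = 117000 C.
n(e⁻) = Q/F = 117000 / 96485 = 1.213 mol.
2 electrons are transferred per Cl₂ molecule, so n(Cl₂) = 1.213 / 2 = 0.6063 mol.
V = n × V_m = 0.6063 × 22.7 = 13.8 L.

13.8 L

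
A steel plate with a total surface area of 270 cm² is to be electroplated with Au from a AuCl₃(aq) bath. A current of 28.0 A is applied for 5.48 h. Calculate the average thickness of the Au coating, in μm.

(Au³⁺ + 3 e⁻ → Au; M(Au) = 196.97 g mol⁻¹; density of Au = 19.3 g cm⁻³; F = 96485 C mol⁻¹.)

Q = I·t = 28.00 × 19728 = 552400 C; n(e⁻) = 5.725 mol.
n(Au) = n(e⁻)/3 = 1.908 mol, so m = 1.908 × 196.97 = 375.9 g.
Volume = m/ρ = 375.9 / 19.3 = 19.48 cm³.
Thickness = V/A = 19.48 / 270 = 0.0721 cm = 721 μm.

721 μm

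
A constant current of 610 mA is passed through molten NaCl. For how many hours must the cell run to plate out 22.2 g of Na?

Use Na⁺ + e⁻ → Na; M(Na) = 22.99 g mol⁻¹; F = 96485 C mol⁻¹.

n(Na) = m/M = 22.2 / 22.99 = 0.9656 mol.
Each Na atom requires 1 electron, so n(e⁻) = 1 × 0.9656 = 0.9656 mol.
Q = n(e⁻)·F = 0.9656 × 96485 = 93170 C.
t = Q/I = 93170 / 0.6100 A = 152700 s = 42.4 h.

42.4 h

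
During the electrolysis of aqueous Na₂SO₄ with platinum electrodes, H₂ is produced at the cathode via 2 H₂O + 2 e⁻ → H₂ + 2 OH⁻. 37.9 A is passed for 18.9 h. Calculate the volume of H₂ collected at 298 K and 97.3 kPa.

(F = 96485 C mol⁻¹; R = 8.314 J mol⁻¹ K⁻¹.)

Q = I·t = 37.90 A × 68040 s = 2579000 C.
n(e⁻) = Q/F = 2579000 / 96485 = 26.73 mol.
2 electrons are transferred per H₂ molecule, so n(H₂) = 26.73 / 2 = 13.36 mol.
V = nRT/P = (13.36 × 8.314 × 298) / (97.3 × 10³ Pa) = 0.340 m³ = 340 L.

340 L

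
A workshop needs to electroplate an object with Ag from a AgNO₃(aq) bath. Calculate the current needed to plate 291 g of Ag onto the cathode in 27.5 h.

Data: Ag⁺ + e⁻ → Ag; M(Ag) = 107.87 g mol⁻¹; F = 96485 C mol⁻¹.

2.63 A

n(Ag) = 291 / 107.87 = 2.698 mol.
n(e⁻) = 1 × 2.698 = 2.698 mol.
Q = n(e⁻)·F = 2.698 × 96485 = 260300 C.
I = Q/t = 260300 / 99000 s = 2.63 A.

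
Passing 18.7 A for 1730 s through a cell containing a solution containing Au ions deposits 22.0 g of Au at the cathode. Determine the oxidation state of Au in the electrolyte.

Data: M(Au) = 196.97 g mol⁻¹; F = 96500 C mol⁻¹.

+3

Q = I·t = 18.70 A × 1730.0 s = 32350 C, so n(e⁻) = 32350/96500 = 0.3352 mol.
n(Au) deposited = 22.0 / 196.97 = 0.1117 mol.
Electrons per atom = n(e⁻)/n(Au) = 0.3352 / 0.1117 = 3.00 ≈ 3, so the ion is Au³⁺.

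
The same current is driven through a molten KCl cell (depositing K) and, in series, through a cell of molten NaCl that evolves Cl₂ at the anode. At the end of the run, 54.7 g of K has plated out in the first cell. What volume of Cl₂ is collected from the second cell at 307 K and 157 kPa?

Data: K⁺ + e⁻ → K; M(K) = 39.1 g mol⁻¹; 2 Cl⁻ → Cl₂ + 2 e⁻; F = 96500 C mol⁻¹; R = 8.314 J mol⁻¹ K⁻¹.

11.4 L

n(K) = 54.7 / 39.1 = 1.399 mol, so n(e⁻) = 1 × 1.399 = 1.399 mol.
The cells are in series, so the same 1.399 mol of electrons passes through the second cell.
2 Cl⁻ → Cl₂ + 2 e⁻ — 2 mol e⁻ per mol Cl₂, so n(Cl₂) = 1.399/2 = 0.6995 mol.
V = nRT/P = (0.6995 × 8.314 × 307) / (157 × 10³) = 0.0114 m³ = 11.4 L.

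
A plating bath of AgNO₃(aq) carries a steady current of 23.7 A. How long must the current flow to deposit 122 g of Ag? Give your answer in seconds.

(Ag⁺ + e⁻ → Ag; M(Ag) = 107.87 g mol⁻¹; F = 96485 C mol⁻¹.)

4600 s

n(Ag) = m/M = 122 / 107.87 = 1.131 mol.
Each Ag atom requires 1 electron, so n(e⁻) = 1 × 1.131 = 1.131 mol.
Q = n(e⁻)·F = 1.131 × 96485 = 109100 C.
t = Q/I = 109100 / 23.70 A = 4604 s.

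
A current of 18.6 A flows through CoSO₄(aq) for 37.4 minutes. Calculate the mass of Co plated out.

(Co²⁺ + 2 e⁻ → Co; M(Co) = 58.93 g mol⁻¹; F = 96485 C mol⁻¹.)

Q = I·t = 18.60 A × 2244.0 s = 41740 C.
n(e⁻) = Q/F = 41740 / 96485 = 0.4326 mol.
Co²⁺ + 2 e⁻ → Co, so n(Co) = n(e⁻)/2 = 0.2163 mol.
m = n·M = 0.2163 × 58.93 = 12.7 g.

12.7 g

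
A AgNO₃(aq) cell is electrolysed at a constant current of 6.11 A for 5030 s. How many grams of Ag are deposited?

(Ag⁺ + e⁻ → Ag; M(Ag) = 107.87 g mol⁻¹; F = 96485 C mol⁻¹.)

34.4 g

Q = I·t = 6.110 A × 5030.0 s = 30730 C.
n(e⁻) = Q/F = 30730 / 96485 = 0.3185 mol.
Ag⁺ + e⁻ → Ag, so n(Ag) = n(e⁻)/1 = 0.3185 mol.
m = n·M = 0.3185 × 107.87 = 34.4 g.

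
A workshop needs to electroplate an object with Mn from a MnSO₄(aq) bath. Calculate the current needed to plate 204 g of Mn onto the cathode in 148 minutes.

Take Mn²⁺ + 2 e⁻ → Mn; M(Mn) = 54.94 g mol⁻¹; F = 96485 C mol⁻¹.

80.7 A

n(Mn) = 204 / 54.94 = 3.713 mol.
n(e⁻) = 2 × 3.713 = 7.426 mol.
Q = n(e⁻)·F = 7.426 × 96485 = 716500 C.
I = Q/t = 716500 / 8880.0 s = 80.7 A.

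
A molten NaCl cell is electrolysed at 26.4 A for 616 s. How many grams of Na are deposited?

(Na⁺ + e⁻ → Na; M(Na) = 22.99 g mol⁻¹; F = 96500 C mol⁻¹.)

3.87 g

Q = I·t = 26.40 A × 616.00 s = 16260 C.
n(e⁻) = Q/F = 16260 / 96500 = 0.1685 mol.
Na⁺ + e⁻ → Na, so n(Na) = n(e⁻)/1 = 0.1685 mol.
m = n·M = 0.1685 × 22.99 = 3.87 g.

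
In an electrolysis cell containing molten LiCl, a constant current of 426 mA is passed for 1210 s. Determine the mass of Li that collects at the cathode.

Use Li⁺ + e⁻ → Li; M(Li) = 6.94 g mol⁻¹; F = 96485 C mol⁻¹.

0.0371 g

Q = I·t = 0.4260 A × 1210.0 s = 515.5 C.
n(e⁻) = Q/F = 515.5 / 96485 = 0.005342 mol.
Li⁺ + e⁻ → Li, so n(Li) = n(e⁻)/1 = 0.005342 mol.
m = n·M = 0.005342 × 6.94 = 0.0371 g.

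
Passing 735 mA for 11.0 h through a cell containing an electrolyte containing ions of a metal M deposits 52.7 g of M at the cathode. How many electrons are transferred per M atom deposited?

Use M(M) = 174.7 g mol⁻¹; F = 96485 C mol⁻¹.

1

Q = I·t = 0.7350 A × 39600 s = 29110 C, so n(e⁻) = 29110/96485 = 0.3017 mol.
n(M) deposited = 52.7 / 174.7 = 0.3017 mol.
Electrons per atom = n(e⁻)/n(M) = 0.3017 / 0.3017 = 1.00 ≈ 1, so the ion is M⁺.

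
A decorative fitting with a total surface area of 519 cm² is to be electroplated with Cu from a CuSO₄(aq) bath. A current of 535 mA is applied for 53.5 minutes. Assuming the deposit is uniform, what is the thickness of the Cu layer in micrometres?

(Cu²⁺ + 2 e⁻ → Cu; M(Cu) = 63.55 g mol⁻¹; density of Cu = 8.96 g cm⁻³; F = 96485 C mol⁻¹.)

1.22 μm

Q = I·t = 0.5350 × 3210.0 = 1717 C; n(e⁻) = 0.01780 mol.
n(Cu) = n(e⁻)/2 = 0.008900 mol, so m = 0.008900 × 63.55 = 0.5656 g.
Volume = m/ρ = 0.5656 / 8.96 = 0.06312 cm³.
Thickness = V/A = 0.06312 / 519 = 1.22 × 10⁻⁴ cm = 1.22 μm.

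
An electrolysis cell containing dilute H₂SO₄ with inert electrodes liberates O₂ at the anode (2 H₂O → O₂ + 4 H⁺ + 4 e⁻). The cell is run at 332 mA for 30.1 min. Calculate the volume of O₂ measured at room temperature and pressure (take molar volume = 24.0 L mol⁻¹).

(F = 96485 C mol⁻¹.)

Q = I·t = 0.3320 A × 1806.0 s = 599.6 C.
n(e⁻) = Q/F = 599.6 / 96485 = 0.006214 mol.
4 electrons are transferred per O₂ molecule, so n(O₂) = 0.006214 / 4 = 0.001554 mol.
V = n × V_m = 0.001554 × 24.0 = 0.0373 L.

0.0373 L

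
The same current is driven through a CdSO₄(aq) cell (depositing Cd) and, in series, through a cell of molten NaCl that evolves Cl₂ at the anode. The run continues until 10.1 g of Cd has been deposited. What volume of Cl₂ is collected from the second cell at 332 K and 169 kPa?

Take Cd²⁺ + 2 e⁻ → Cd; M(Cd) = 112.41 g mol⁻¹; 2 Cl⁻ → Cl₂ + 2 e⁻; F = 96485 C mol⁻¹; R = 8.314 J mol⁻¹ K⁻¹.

n(Cd) = 10.1 / 112.41 = 0.08985 mol, so n(e⁻) = 2 × 0.08985 = 0.1797 mol.
The cells are in series, so the same 0.1797 mol of electrons passes through the second cell.
2 Cl⁻ → Cl₂ + 2 e⁻ — 2 mol e⁻ per mol Cl₂, so n(Cl₂) = 0.1797/2 = 0.08985 mol.
V = nRT/P = (0.08985 × 8.314 × 332) / (169 × 10³) = 0.00147 m³ = 1.47 L.

1.47 L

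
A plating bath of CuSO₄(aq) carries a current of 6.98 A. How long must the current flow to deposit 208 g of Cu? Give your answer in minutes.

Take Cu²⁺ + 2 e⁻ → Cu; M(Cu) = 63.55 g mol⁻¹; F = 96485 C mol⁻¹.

n(Cu) = m/M = 208 / 63.55 = 3.273 mol.
Each Cu atom requires 2 electrons, so n(e⁻) = 2 × 3.273 = 6.546 mol.
Q = n(e⁻)·F = 6.546 × 96485 = 631600 C.
t = Q/I = 631600 / 6.980 A = 90490 s = 1510 min.

1510 min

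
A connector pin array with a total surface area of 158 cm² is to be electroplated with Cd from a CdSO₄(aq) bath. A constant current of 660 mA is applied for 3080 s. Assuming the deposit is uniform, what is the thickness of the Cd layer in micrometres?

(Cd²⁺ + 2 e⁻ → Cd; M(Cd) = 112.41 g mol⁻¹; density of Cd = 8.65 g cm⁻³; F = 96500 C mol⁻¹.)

Q = I·t = 0.6600 × 3080.0 = 2033 C; n(e⁻) = 0.02107 mol.
n(Cd) = n(e⁻)/2 = 0.01053 mol, so m = 0.01053 × 112.41 = 1.184 g.
Volume = m/ρ = 1.184 / 8.65 = 0.1369 cm³.
Thickness = V/A = 0.1369 / 158 = 8.66 × 10⁻⁴ cm = 8.66 μm.

8.66 μm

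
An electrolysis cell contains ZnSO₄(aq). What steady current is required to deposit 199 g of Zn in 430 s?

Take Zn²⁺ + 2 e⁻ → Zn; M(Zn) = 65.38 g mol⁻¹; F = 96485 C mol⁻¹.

1370 A

n(Zn) = 199 / 65.38 = 3.044 mol.
n(e⁻) = 2 × 3.044 = 6.087 mol.
Q = n(e⁻)·F = 6.087 × 96485 = 587400 C.
I = Q/t = 587400 / 430.00 s = 1370 A.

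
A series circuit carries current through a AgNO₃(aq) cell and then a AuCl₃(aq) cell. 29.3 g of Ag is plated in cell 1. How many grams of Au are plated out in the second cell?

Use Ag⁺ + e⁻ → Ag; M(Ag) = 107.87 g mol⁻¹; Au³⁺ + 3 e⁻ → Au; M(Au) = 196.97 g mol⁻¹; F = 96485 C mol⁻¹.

17.8 g

n(Ag) = 29.3 / 107.87 = 0.2716 mol.
Since Ag⁺ + e⁻ → Ag, n(e⁻) passed = 1 × 0.2716 = 0.2716 mol.
Cells in series carry the same charge, so the same 0.2716 mol of electrons passes through cell 2.
Au³⁺ + 3 e⁻ → Au, so n(Au) = 0.2716 / 3 = 0.09054 mol.
m(Au) = 0.09054 × 196.97 = 17.8 g.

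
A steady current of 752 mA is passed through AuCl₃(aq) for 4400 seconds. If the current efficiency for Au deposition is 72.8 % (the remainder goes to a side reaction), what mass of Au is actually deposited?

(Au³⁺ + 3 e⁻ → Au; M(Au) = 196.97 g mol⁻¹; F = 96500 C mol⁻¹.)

Q = I·t = 0.7520 × 4400.0 = 3309 C.
n(e⁻) = 3309/96500 = 0.03429 mol; theoretically n(Au) = 0.03429/3 = 0.01143 mol, m_theo = 2.251 g.
At 72.8 % efficiency, m_actual = 0.728 × 2.251 = 1.64 g.

1.64 g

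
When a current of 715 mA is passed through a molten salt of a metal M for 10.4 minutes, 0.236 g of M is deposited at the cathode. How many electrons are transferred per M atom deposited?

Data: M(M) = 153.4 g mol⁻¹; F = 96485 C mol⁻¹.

3

Q = I·t = 0.7150 A × 624.00 s = 446.2 C, so n(e⁻) = 446.2/96485 = 0.004624 mol.
n(M) deposited = 0.236 / 153.4 = 0.001538 mol.
Electrons per atom = n(e⁻)/n(M) = 0.004624 / 0.001538 = 3.01 ≈ 3, so the ion is M³⁺.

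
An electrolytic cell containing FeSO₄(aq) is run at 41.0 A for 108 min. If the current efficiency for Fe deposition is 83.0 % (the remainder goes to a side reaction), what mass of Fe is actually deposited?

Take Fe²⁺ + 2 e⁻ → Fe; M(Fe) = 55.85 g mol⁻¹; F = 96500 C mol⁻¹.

Q = I·t = 41.00 × 6480.0 = 265700 C.
n(e⁻) = 265700/96500 = 2.753 mol; theoretically n(Fe) = 2.753/2 = 1.377 mol, m_theo = 76.88 g.
At 83.0 % efficiency, m_actual = 0.830 × 76.88 = 63.8 g.

63.8 g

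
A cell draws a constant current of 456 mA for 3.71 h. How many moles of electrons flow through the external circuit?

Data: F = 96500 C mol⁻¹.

0.0631 mol

Q = I·t = 0.4560 A × 13356 s = 6090 C.
n(e⁻) = Q/F = 6090 / 96500 = 0.0631 mol.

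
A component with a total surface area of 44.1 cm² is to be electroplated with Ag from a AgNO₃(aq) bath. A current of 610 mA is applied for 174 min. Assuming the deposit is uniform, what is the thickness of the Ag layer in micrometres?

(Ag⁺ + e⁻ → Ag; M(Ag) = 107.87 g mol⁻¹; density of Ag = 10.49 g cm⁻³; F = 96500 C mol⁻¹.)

Q = I·t = 0.6100 × 10440 = 6368 C; n(e⁻) = 0.06599 mol.
n(Ag) = n(e⁻)/1 = 0.06599 mol, so m = 0.06599 × 107.87 = 7.119 g.
Volume = m/ρ = 7.119 / 10.49 = 0.6786 cm³.
Thickness = V/A = 0.6786 / 44.1 = 0.0154 cm = 154 μm.

154 μm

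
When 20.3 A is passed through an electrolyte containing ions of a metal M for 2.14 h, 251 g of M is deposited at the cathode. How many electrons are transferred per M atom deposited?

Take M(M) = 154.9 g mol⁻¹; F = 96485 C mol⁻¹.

Q = I·t = 20.30 A × 7704.0 s = 156400 C, so n(e⁻) = 156400/96485 = 1.621 mol.
n(M) deposited = 251 / 154.9 = 1.620 mol.
Electrons per atom = n(e⁻)/n(M) = 1.621 / 1.620 = 1.00 ≈ 1, so the ion is M⁺.

1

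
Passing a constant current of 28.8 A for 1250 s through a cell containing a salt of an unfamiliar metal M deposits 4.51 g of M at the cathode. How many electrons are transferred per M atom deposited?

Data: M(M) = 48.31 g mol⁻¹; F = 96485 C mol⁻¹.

Q = I·t = 28.80 A × 1250.0 s = 36000 C, so n(e⁻) = 36000/96485 = 0.3731 mol.
n(M) deposited = 4.51 / 48.31 = 0.09336 mol.
Electrons per atom = n(e⁻)/n(M) = 0.3731 / 0.09336 = 4.00 ≈ 4, so the ion is M⁴⁺.

4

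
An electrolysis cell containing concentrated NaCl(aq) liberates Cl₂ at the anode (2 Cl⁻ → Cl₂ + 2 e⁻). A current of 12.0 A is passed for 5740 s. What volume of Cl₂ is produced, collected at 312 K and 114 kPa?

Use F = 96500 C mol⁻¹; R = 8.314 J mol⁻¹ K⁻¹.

Q = I·t = 12.00 A × 5740.0 s = 68880 C.
n(e⁻) = Q/F = 68880 / 96500 = 0.7138 mol.
2 electrons are transferred per Cl₂ molecule, so n(Cl₂) = 0.7138 / 2 = 0.3569 mol.
V = nRT/P = (0.3569 × 8.314 × 312) / (114 × 10³ Pa) = 0.00812 m³ = 8.12 L.

8.12 L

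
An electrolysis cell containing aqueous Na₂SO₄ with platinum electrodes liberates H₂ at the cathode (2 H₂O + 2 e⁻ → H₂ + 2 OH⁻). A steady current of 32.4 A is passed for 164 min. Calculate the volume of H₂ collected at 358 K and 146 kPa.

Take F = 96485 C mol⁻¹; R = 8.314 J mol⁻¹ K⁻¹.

Q = I·t = 32.40 A × 9840.0 s = 318800 C.
n(e⁻) = Q/F = 318800 / 96485 = 3.304 mol.
2 electrons are transferred per H₂ molecule, so n(H₂) = 3.304 / 2 = 1.652 mol.
V = nRT/P = (1.652 × 8.314 × 358) / (146 × 10³ Pa) = 0.0337 m³ = 33.7 L.

33.7 L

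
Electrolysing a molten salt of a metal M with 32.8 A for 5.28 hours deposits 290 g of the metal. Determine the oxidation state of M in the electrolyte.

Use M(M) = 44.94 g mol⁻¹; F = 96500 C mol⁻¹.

Q = I·t = 32.80 A × 19008 s = 623500 C, so n(e⁻) = 623500/96500 = 6.461 mol.
n(M) deposited = 290 / 44.94 = 6.453 mol.
Electrons per atom = n(e⁻)/n(M) = 6.461 / 6.453 = 1.00 ≈ 1, so the ion is M⁺.

+1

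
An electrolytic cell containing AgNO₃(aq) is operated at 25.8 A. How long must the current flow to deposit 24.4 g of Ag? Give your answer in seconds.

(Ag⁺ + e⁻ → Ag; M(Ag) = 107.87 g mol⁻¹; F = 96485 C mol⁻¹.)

846 s

n(Ag) = m/M = 24.4 / 107.87 = 0.2262 mol.
Each Ag atom requires 1 electron, so n(e⁻) = 1 × 0.2262 = 0.2262 mol.
Q = n(e⁻)·F = 0.2262 × 96485 = 21820 C.
t = Q/I = 21820 / 25.80 A = 845.9 s.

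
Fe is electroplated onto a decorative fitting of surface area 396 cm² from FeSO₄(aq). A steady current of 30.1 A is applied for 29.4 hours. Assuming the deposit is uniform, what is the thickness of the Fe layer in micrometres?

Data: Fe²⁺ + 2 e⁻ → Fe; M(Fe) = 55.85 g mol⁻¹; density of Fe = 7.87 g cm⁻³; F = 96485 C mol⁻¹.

Q = I·t = 30.10 × 105840 = 3186000 C; n(e⁻) = 33.02 mol.
n(Fe) = n(e⁻)/2 = 16.51 mol, so m = 16.51 × 55.85 = 922.0 g.
Volume = m/ρ = 922.0 / 7.87 = 117.2 cm³.
Thickness = V/A = 117.2 / 396 = 0.296 cm = 2960 μm.

2960 μm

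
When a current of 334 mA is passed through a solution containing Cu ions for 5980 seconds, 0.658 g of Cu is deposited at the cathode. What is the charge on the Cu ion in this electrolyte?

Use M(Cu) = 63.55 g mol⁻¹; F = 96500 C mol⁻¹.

Q = I·t = 0.3340 A × 5980.0 s = 1997 C, so n(e⁻) = 1997/96500 = 0.02070 mol.
n(Cu) deposited = 0.658 / 63.55 = 0.01035 mol.
Electrons per atom = n(e⁻)/n(Cu) = 0.02070 / 0.01035 = 2.00 ≈ 2, so the ion is Cu²⁺.

+2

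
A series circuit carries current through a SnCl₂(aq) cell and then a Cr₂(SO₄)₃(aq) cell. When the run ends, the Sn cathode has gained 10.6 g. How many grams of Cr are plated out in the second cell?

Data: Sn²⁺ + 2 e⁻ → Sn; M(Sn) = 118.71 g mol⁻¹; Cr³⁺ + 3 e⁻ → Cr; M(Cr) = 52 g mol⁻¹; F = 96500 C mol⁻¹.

3.10 g

n(Sn) = 10.6 / 118.71 = 0.08929 mol.
Since Sn²⁺ + 2 e⁻ → Sn, n(e⁻) passed = 2 × 0.08929 = 0.1786 mol.
Cells in series carry the same charge, so the same 0.1786 mol of electrons passes through cell 2.
Cr³⁺ + 3 e⁻ → Cr, so n(Cr) = 0.1786 / 3 = 0.05953 mol.
m(Cr) = 0.05953 × 52 = 3.10 g.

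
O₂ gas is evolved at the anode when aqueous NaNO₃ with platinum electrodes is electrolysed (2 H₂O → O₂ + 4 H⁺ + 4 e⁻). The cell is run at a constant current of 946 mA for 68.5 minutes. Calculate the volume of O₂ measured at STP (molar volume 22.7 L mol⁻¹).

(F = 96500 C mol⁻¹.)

0.229 L

Q = I·t = 0.9460 A × 4110.0 s = 3888 C.
n(e⁻) = Q/F = 3888 / 96500 = 0.04029 mol.
4 electrons are transferred per O₂ molecule, so n(O₂) = 0.04029 / 4 = 0.01007 mol.
V = n × V_m = 0.01007 × 22.7 = 0.229 L.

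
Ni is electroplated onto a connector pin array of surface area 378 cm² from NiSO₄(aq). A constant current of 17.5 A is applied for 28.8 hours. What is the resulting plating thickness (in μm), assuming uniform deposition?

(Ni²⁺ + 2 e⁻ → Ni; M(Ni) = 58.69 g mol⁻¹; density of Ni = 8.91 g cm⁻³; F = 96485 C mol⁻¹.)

Q = I·t = 17.50 × 103680 = 1814000 C; n(e⁻) = 18.80 mol.
n(Ni) = n(e⁻)/2 = 9.402 mol, so m = 9.402 × 58.69 = 551.8 g.
Volume = m/ρ = 551.8 / 8.91 = 61.93 cm³.
Thickness = V/A = 61.93 / 378 = 0.164 cm = 1640 μm.

1640 μm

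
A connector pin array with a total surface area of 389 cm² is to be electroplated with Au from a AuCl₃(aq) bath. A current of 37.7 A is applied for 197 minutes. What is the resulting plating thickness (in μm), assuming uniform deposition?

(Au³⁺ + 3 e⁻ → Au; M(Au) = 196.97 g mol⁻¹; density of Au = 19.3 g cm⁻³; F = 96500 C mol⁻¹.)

Q = I·t = 37.70 × 11820 = 445600 C; n(e⁻) = 4.618 mol.
n(Au) = n(e⁻)/3 = 1.539 mol, so m = 1.539 × 196.97 = 303.2 g.
Volume = m/ρ = 303.2 / 19.3 = 15.71 cm³.
Thickness = V/A = 15.71 / 389 = 0.0404 cm = 404 μm.

404 μm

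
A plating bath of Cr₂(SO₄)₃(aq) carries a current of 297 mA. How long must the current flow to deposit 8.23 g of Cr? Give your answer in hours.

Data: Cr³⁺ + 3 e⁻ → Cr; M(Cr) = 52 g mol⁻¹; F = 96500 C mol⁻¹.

n(Cr) = m/M = 8.23 / 52 = 0.1583 mol.
Each Cr atom requires 3 electrons, so n(e⁻) = 3 × 0.1583 = 0.4748 mol.
Q = n(e⁻)·F = 0.4748 × 96500 = 45820 C.
t = Q/I = 45820 / 0.2970 A = 154300 s = 42.9 h.

42.9 h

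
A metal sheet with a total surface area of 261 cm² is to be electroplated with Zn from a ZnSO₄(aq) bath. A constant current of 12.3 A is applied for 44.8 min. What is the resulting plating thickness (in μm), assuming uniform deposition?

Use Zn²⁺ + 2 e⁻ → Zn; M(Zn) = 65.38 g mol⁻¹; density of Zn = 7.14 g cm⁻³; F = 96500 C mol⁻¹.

60.1 μm

Q = I·t = 12.30 × 2688.0 = 33060 C; n(e⁻) = 0.3426 mol.
n(Zn) = n(e⁻)/2 = 0.1713 mol, so m = 0.1713 × 65.38 = 11.20 g.
Volume = m/ρ = 11.20 / 7.14 = 1.569 cm³.
Thickness = V/A = 1.569 / 261 = 0.00601 cm = 60.1 μm.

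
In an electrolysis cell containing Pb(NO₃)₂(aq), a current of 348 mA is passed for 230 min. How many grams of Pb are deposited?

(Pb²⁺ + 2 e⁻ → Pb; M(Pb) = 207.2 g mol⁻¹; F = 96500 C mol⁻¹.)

Q = I·t = 0.3480 A × 13800 s = 4802 C.
n(e⁻) = Q/F = 4802 / 96500 = 0.04977 mol.
Pb²⁺ + 2 e⁻ → Pb, so n(Pb) = n(e⁻)/2 = 0.02488 mol.
m = n·M = 0.02488 × 207.2 = 5.16 g.

5.16 g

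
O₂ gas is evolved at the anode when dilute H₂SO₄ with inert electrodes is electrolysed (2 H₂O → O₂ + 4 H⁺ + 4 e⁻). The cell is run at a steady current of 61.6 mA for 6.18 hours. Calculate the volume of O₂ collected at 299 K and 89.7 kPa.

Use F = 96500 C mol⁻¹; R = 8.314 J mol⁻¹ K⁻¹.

Q = I·t = 0.06160 A × 22248 s = 1370 C.
n(e⁻) = Q/F = 1370 / 96500 = 0.01420 mol.
4 electrons are transferred per O₂ molecule, so n(O₂) = 0.01420 / 4 = 0.003550 mol.
V = nRT/P = (0.003550 × 8.314 × 299) / (89.7 × 10³ Pa) = 9.84 × 10⁻⁵ m³ = 0.0984 L.

0.0984 L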